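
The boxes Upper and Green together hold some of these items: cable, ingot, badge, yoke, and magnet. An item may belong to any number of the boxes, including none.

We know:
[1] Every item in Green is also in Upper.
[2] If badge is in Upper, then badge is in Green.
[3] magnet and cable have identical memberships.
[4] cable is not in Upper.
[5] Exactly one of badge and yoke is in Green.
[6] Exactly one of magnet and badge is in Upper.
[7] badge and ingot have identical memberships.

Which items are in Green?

Green = {badge, ingot}

From (4): cable ∉ Upper.
(1) contrapositive: cable ∉ Green.
(3): magnet matches cable: magnet ∉ Upper.
(3): magnet matches cable: magnet ∉ Green.
(6) (exactly one): badge ∈ Upper.
(7): ingot matches badge: ingot ∈ Upper.
(2): badge ∈ Green.
(5) (exactly one): yoke ∉ Green.
(7): ingot matches badge: ingot ∈ Green.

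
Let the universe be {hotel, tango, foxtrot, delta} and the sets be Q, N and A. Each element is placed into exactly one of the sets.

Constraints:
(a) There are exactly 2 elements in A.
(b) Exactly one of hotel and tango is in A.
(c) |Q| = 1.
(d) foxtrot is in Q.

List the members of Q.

From (d): foxtrot ∈ Q.
(c): Q already has 1, so the rest are out.

Q = {foxtrot}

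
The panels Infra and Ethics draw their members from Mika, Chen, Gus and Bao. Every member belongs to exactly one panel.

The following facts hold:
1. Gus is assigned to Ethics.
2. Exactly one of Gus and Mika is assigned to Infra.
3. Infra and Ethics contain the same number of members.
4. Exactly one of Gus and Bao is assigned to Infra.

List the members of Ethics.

Ethics = {Chen, Gus}

From (1): Gus ∈ Ethics.
(2) (exactly one): Mika ∈ Infra.
(4) (exactly one): Bao ∈ Infra.
Suppose Chen ∉ Ethics: no assignment then satisfies all the clues, so Chen ∈ Ethics.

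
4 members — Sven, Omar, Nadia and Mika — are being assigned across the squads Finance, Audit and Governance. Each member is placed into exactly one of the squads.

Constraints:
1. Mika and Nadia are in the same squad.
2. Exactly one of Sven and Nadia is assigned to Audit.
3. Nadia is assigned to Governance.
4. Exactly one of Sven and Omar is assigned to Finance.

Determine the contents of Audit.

From (3): Nadia ∈ Governance.
(1): Mika matches Nadia: Mika ∉ Finance.
(1): Mika matches Nadia: Mika ∉ Audit.
(1): Mika matches Nadia: Mika ∈ Governance.
(2) (exactly one): Sven ∈ Audit.
(4) (exactly one): Omar ∈ Finance.

Audit = {Sven}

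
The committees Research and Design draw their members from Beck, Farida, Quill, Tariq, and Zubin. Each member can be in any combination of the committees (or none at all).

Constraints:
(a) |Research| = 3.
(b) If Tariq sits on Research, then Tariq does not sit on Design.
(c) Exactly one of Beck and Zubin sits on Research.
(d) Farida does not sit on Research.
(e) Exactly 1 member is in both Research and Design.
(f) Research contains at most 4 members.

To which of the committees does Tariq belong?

Tariq: Research

From (d): Farida ∉ Research.
Suppose Tariq ∉ Research: no assignment then satisfies all the clues, so Tariq ∈ Research.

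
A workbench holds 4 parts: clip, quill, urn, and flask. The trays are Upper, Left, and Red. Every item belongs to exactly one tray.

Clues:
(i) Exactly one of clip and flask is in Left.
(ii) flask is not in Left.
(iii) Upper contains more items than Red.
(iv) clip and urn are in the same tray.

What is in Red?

Red = {}

From (ii): flask ∉ Left.
(i) (exactly one): clip ∈ Left.
(iv): urn matches clip: urn ∉ Upper.
(iv): urn matches clip: urn ∈ Left.
Suppose quill ∈ Red: no assignment then satisfies all the clues, so quill ∉ Red.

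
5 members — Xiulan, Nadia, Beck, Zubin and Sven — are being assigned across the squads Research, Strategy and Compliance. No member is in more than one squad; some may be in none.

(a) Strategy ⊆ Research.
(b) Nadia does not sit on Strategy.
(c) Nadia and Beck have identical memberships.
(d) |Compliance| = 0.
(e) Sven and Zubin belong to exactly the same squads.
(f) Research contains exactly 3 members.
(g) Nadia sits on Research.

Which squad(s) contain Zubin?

Zubin: none

From (b): Nadia ∉ Strategy.
From (g): Nadia ∈ Research.
(c): Beck matches Nadia: Beck ∈ Research.
(d): Compliance already has 0, so the rest are out.
Suppose Zubin ∈ Research: no assignment then satisfies all the clues, so Zubin ∉ Research.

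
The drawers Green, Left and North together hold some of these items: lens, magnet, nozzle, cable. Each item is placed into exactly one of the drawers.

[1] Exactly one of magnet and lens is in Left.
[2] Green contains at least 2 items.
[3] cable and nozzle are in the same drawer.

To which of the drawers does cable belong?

cable: Green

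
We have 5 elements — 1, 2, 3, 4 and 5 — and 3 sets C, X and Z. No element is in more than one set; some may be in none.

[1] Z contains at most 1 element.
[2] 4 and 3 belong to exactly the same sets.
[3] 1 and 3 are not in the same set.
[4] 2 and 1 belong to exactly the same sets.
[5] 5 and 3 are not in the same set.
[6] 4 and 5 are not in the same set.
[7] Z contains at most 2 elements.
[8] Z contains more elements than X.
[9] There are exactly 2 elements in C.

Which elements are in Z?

Z = {5}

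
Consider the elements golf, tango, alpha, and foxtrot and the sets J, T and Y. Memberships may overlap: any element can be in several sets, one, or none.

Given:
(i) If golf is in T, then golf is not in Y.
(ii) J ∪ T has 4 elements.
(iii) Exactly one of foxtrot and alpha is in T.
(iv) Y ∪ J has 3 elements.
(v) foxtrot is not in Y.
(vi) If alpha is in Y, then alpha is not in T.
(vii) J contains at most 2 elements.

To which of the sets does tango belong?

tango: T, Y

From (v): foxtrot ∉ Y.
Suppose tango ∈ J: no assignment then satisfies all the clues, so tango ∉ J.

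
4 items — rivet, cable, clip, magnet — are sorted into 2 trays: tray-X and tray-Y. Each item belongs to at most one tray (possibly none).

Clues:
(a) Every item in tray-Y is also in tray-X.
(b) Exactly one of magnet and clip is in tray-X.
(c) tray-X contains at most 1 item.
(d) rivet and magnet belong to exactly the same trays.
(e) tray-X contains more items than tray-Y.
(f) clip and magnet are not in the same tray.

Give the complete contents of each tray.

tray-X = {clip}; tray-Y = {}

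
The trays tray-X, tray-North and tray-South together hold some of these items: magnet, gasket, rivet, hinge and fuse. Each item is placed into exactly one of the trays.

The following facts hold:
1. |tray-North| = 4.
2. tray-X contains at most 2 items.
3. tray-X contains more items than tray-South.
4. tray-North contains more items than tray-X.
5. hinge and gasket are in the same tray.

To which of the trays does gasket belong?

gasket: tray-North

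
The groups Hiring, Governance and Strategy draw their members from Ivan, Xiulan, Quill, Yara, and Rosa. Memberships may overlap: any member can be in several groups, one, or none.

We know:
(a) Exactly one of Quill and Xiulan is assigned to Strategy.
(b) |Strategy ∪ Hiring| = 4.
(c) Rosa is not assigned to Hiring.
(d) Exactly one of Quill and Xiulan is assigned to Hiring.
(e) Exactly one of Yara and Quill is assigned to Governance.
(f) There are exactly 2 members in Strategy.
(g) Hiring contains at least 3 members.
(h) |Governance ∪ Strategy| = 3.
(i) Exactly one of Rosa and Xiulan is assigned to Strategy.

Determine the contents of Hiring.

Hiring = {Ivan, Quill, Yara}

From (c): Rosa ∉ Hiring.
Suppose Ivan ∉ Hiring: no assignment then satisfies all the clues, so Ivan ∈ Hiring.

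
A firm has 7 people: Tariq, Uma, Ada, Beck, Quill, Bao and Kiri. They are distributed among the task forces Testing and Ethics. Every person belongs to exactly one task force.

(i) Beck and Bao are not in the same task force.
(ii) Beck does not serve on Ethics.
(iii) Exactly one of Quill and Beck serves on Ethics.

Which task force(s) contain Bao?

From (ii): Beck ∉ Ethics.
(iii) (exactly one): Quill ∈ Ethics.
Only one task force left: Beck ∈ Testing.
(i): Bao ∉ Testing.
Only one task force left: Bao ∈ Ethics.

Bao: Ethics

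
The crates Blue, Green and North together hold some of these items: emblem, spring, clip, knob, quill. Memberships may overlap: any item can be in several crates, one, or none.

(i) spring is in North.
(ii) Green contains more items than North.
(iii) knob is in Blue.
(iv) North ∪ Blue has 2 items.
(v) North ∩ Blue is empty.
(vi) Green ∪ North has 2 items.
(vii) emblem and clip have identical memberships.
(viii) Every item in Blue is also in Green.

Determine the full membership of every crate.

Blue = {knob}; Green = {knob, spring}; North = {spring}

From (i): spring ∈ North.
From (iii): knob ∈ Blue.
(v) (disjoint): spring ∉ Blue.
(v) (disjoint): knob ∉ North.
(viii) with knob ∈ Blue: knob ∈ Green.
Suppose emblem ∈ Blue: no assignment then satisfies all the clues, so emblem ∉ Blue.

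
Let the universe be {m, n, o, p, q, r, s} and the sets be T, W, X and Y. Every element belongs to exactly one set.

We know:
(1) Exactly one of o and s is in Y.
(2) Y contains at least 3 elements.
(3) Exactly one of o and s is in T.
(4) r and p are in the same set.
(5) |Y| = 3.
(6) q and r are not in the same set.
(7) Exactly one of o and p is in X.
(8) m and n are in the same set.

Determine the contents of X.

X = {p, r}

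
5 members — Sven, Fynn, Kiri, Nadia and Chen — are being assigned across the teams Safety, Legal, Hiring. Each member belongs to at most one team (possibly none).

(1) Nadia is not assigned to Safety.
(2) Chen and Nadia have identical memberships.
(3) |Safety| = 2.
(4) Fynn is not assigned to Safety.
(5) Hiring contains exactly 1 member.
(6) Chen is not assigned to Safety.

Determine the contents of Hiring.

Hiring = {Fynn}

From (1): Nadia ∉ Safety.
From (4): Fynn ∉ Safety.
From (6): Chen ∉ Safety.
(3): only 2 candidates remain for Safety, so all are in.
Suppose Fynn ∉ Hiring: no assignment then satisfies all the clues, so Fynn ∈ Hiring.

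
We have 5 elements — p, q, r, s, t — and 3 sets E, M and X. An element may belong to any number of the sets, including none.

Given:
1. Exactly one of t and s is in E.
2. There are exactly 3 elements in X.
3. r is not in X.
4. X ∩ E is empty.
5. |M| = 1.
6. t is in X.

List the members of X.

X = {p, q, t}

From (3): r ∉ X.
From (6): t ∈ X.
(4) (disjoint): t ∉ E.
(1) (exactly one): s ∈ E.
(4) (disjoint): s ∉ X.
(2): only 3 candidates remain for X, so all are in.
(4) (disjoint): p ∉ E.
(4) (disjoint): q ∉ E.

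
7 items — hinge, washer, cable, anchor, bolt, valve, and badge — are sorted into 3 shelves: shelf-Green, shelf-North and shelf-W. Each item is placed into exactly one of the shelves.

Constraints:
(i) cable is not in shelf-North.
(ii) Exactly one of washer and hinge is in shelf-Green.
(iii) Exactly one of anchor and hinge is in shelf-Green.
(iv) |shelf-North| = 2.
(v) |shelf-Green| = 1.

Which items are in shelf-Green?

shelf-Green = {hinge}

From (i): cable ∉ shelf-North.
Suppose hinge ∉ shelf-Green: no assignment then satisfies all the clues, so hinge ∈ shelf-Green.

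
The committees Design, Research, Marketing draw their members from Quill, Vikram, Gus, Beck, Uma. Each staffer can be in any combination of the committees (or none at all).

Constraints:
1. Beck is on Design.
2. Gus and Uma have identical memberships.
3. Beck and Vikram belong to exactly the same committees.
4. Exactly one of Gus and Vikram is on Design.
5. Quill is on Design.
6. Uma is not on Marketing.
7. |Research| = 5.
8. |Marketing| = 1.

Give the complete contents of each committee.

Design = {Beck, Quill, Vikram}; Research = {Beck, Gus, Quill, Uma, Vikram}; Marketing = {Quill}

From (1): Beck ∈ Design.
From (5): Quill ∈ Design.
From (6): Uma ∉ Marketing.
(2): Gus matches Uma: Gus ∉ Marketing.
(3): Vikram matches Beck: Vikram ∈ Design.
(4) (exactly one): Gus ∉ Design.
(7): only 5 candidates remain for Research, so all are in.
(2): Uma matches Gus: Uma ∉ Design.
Suppose Quill ∉ Marketing: no assignment then satisfies all the clues, so Quill ∈ Marketing.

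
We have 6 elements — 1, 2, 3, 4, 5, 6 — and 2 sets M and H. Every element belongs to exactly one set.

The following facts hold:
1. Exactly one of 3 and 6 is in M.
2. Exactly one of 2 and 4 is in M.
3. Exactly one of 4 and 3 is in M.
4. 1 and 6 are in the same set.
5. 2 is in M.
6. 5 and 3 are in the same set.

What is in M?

M = {2, 3, 5}

From (5): 2 ∈ M.
(2) (exactly one): 4 ∉ M.
(3) (exactly one): 3 ∈ M.
(6): 5 matches 3: 5 ∈ M.
Only one set left: 4 ∈ H.
(1) (exactly one): 6 ∉ M.
(4): 1 matches 6: 1 ∉ M.
Only one set left: 1 ∈ H.
Only one set left: 6 ∈ H.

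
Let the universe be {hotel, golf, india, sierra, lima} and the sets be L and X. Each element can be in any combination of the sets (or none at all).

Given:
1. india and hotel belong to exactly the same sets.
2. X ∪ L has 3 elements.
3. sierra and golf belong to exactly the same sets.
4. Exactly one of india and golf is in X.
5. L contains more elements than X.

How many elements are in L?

3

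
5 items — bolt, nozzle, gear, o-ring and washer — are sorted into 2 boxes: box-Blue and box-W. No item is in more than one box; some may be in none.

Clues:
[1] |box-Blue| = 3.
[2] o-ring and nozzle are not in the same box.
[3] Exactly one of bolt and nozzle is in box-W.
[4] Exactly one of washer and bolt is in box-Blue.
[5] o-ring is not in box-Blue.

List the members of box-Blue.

box-Blue = {gear, nozzle, washer}

From (5): o-ring ∉ box-Blue.
Suppose bolt ∈ box-Blue: no assignment then satisfies all the clues, so bolt ∉ box-Blue.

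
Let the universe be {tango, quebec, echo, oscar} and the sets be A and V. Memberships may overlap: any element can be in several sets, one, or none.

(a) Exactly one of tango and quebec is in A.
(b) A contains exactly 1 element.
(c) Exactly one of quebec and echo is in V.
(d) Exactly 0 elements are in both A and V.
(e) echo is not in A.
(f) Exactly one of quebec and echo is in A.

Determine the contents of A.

A = {quebec}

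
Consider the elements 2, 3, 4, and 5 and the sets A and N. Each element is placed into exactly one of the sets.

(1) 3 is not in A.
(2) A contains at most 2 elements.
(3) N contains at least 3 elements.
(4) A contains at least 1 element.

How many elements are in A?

1

From (1): 3 ∉ A.
Only one set left: 3 ∈ N.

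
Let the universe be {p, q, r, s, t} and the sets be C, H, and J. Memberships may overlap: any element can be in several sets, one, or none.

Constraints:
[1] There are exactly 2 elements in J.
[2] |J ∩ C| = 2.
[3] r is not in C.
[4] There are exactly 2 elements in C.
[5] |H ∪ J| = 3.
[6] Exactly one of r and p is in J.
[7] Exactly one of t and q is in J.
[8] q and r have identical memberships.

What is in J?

J = {p, t}

From (3): r ∉ C.
(8): q matches r: q ∉ C.
Suppose p ∉ J: no assignment then satisfies all the clues, so p ∈ J.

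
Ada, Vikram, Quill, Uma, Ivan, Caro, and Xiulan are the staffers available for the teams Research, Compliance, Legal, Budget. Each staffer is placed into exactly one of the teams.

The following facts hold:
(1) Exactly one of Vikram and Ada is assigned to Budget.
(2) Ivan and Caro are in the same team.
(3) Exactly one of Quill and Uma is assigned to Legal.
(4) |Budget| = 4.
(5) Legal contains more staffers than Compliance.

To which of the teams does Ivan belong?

Ivan: Budget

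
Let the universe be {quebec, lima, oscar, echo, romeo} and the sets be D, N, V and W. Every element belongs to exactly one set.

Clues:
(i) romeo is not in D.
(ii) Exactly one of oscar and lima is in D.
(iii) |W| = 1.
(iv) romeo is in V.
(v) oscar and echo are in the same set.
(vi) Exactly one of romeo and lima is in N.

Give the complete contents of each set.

From (i): romeo ∉ D.
From (iv): romeo ∈ V.
(vi) (exactly one): lima ∈ N.
(ii) (exactly one): oscar ∈ D.
(v): echo matches oscar: echo ∈ D.
(iii): only 1 candidates remain for W, so all are in.

D = {echo, oscar}; N = {lima}; V = {romeo}; W = {quebec}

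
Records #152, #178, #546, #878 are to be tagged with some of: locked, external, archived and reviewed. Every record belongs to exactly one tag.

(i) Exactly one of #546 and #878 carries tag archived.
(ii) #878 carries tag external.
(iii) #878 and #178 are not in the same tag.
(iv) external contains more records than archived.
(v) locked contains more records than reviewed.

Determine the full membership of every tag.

locked = {#178}; external = {#152, #878}; archived = {#546}; reviewed = {}

From (ii): #878 ∈ external.
(i) (exactly one): #546 ∈ archived.
(iii): #178 ∉ external.
Suppose #152 ∈ locked: no assignment then satisfies all the clues, so #152 ∉ locked.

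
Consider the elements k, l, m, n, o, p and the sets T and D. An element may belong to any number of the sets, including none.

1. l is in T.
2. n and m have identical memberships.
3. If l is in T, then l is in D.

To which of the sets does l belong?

From (1): l ∈ T.
(3): l ∈ D.

l: D, T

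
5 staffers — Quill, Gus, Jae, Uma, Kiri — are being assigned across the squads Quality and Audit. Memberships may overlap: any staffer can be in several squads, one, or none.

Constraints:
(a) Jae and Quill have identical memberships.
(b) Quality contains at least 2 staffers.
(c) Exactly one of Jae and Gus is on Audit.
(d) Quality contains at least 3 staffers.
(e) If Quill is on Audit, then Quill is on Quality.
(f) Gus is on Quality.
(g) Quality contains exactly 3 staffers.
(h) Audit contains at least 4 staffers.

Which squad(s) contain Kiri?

From (f): Gus ∈ Quality.
Suppose Kiri ∈ Quality: no assignment then satisfies all the clues, so Kiri ∉ Quality.

Kiri: Audit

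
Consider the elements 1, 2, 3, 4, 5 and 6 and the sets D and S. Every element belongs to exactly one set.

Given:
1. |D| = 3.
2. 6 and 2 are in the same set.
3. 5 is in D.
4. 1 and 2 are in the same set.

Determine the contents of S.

S = {1, 2, 6}

From (3): 5 ∈ D.
Suppose 1 ∉ S: no assignment then satisfies all the clues, so 1 ∈ S.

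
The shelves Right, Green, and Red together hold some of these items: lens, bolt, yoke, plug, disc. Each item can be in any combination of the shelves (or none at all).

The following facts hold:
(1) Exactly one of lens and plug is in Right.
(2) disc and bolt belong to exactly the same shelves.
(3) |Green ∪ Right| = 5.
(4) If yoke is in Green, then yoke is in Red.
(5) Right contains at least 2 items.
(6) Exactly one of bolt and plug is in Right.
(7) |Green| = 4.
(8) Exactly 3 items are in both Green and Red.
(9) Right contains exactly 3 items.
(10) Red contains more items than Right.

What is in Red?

Red = {bolt, disc, lens, yoke}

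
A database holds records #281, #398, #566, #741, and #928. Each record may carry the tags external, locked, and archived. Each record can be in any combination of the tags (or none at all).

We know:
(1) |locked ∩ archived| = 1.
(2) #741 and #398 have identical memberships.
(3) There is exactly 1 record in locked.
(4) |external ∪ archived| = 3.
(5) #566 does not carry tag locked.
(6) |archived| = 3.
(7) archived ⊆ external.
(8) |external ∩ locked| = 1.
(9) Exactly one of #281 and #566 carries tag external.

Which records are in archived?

archived = {#281, #398, #741}

From (5): #566 ∉ locked.
Suppose #281 ∉ archived: no assignment then satisfies all the clues, so #281 ∈ archived.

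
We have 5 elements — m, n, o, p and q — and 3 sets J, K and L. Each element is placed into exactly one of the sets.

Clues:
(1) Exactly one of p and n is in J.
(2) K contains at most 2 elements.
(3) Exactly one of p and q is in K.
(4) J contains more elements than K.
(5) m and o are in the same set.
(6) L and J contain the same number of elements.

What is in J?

J = {n, q}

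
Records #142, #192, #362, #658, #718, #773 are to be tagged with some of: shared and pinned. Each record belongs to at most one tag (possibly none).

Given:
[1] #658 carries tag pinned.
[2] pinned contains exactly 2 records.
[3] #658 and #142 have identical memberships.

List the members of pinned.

From (1): #658 ∈ pinned.
(3): #142 matches #658: #142 ∉ shared.
(3): #142 matches #658: #142 ∈ pinned.
(2): pinned already has 2, so the rest are out.

pinned = {#142, #658}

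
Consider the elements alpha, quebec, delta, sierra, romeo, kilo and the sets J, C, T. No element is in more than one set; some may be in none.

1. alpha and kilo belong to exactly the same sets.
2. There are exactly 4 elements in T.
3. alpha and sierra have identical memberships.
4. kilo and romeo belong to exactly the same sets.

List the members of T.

T = {alpha, kilo, romeo, sierra}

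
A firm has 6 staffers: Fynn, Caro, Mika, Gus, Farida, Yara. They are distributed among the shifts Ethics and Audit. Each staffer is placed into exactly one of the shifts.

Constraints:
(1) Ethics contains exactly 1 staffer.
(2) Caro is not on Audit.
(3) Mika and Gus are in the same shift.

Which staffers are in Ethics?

Ethics = {Caro}

From (2): Caro ∉ Audit.
Only one shift left: Caro ∈ Ethics.
(1): Ethics already has 1, so the rest are out.
Only one shift left: Fynn ∈ Audit.
Only one shift left: Mika ∈ Audit.
Only one shift left: Gus ∈ Audit.
Only one shift left: Farida ∈ Audit.
Only one shift left: Yara ∈ Audit.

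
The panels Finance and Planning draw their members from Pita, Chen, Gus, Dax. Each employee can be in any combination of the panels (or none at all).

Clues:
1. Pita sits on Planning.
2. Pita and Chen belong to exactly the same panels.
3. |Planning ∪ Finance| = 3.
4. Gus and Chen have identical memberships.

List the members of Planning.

Planning = {Chen, Gus, Pita}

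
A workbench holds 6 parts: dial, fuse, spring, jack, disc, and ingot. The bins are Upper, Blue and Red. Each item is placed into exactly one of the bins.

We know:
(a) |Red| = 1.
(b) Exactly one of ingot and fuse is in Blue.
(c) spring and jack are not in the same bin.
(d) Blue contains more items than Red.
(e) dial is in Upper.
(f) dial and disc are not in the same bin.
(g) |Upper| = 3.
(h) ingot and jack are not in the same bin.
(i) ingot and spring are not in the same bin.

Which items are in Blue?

Blue = {disc, ingot}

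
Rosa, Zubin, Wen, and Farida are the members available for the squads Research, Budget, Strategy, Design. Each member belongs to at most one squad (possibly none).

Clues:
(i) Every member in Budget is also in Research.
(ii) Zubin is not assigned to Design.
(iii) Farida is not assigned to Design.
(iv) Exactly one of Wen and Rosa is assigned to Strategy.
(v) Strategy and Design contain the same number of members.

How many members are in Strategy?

1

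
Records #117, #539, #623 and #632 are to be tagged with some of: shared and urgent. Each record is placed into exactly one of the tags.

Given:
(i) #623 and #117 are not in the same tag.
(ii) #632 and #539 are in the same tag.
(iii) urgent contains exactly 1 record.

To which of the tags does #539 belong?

#539: shared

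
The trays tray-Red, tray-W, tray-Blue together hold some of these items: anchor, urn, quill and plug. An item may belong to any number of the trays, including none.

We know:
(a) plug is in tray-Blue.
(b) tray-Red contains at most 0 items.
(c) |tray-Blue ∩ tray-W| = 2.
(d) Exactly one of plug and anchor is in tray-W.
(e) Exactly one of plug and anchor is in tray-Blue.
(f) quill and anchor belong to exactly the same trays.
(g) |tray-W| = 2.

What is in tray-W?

tray-W = {plug, urn}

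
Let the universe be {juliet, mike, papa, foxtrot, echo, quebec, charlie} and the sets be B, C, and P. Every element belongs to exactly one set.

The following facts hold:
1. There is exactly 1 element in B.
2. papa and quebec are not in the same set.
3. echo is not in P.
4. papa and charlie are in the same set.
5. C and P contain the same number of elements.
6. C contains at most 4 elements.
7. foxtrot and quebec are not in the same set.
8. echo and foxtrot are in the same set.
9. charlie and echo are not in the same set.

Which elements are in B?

B = {quebec}

From (3): echo ∉ P.
(8): foxtrot matches echo: foxtrot ∉ P.
Suppose juliet ∈ B: no assignment then satisfies all the clues, so juliet ∉ B.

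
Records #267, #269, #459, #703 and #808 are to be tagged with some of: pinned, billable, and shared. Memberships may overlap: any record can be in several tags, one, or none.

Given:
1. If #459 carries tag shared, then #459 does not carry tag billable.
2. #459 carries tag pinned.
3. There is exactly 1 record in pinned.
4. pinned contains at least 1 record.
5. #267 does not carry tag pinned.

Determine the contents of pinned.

From (2): #459 ∈ pinned.
From (5): #267 ∉ pinned.
(3): pinned already has 1, so the rest are out.

pinned = {#459}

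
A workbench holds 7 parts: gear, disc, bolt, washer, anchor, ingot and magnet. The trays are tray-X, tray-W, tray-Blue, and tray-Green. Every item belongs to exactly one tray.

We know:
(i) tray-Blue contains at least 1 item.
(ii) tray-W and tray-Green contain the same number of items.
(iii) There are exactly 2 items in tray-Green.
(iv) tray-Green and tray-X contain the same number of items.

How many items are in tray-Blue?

1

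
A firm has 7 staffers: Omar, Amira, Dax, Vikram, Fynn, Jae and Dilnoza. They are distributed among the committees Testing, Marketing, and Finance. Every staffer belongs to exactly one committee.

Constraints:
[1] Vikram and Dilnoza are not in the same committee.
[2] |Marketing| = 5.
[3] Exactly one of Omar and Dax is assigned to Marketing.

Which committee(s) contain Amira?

Amira: Marketing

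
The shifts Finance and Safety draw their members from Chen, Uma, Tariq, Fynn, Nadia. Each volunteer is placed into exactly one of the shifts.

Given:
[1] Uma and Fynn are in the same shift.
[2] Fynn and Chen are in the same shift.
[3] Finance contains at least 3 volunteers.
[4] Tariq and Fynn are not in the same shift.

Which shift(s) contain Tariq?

Tariq: Safety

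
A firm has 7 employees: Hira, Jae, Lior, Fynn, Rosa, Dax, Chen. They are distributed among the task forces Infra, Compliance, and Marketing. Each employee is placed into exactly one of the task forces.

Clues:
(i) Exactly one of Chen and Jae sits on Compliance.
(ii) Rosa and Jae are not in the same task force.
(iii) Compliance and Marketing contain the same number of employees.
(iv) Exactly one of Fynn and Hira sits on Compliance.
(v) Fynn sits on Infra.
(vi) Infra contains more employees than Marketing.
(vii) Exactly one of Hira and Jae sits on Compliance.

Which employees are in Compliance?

Compliance = {Chen, Hira}

From (v): Fynn ∈ Infra.
(iv) (exactly one): Hira ∈ Compliance.
(vii) (exactly one): Jae ∉ Compliance.
(i) (exactly one): Chen ∈ Compliance.
Suppose Lior ∈ Compliance: no assignment then satisfies all the clues, so Lior ∉ Compliance.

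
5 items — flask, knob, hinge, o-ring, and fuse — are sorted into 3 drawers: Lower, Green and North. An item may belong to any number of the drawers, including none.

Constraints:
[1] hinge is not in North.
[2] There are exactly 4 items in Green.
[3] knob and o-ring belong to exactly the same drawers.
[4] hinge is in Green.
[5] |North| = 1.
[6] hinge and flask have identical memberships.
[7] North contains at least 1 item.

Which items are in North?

North = {fuse}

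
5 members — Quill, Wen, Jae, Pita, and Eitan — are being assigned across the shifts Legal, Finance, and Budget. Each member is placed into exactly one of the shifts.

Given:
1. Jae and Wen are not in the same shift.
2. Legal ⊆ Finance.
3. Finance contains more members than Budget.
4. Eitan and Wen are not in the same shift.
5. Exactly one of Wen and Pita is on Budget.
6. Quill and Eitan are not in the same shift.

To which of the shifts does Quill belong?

Quill: Budget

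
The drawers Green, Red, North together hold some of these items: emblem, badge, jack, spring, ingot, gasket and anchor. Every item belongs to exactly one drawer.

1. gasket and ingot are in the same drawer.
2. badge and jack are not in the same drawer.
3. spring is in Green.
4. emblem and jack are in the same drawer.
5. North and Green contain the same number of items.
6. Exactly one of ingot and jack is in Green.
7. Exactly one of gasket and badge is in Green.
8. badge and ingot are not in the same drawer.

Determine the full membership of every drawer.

Green = {gasket, ingot, spring}; Red = {badge}; North = {anchor, emblem, jack}

From (3): spring ∈ Green.
Suppose emblem ∈ Green: no assignment then satisfies all the clues, so emblem ∉ Green.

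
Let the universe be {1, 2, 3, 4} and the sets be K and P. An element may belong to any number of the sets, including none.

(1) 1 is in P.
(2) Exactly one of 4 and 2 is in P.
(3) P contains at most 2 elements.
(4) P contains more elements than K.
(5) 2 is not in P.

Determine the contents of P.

From (1): 1 ∈ P.
From (5): 2 ∉ P.
(2) (exactly one): 4 ∈ P.
(3): P already has 2, so the rest are out.

P = {1, 4}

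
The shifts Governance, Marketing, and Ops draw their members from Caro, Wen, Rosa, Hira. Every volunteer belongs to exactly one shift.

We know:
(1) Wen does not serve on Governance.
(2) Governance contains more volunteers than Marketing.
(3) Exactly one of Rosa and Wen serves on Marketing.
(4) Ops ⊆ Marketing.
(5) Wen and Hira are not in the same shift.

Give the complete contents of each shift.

Governance = {Caro, Hira, Rosa}; Marketing = {Wen}; Ops = {}

From (1): Wen ∉ Governance.
Suppose Caro ∉ Governance: no assignment then satisfies all the clues, so Caro ∈ Governance.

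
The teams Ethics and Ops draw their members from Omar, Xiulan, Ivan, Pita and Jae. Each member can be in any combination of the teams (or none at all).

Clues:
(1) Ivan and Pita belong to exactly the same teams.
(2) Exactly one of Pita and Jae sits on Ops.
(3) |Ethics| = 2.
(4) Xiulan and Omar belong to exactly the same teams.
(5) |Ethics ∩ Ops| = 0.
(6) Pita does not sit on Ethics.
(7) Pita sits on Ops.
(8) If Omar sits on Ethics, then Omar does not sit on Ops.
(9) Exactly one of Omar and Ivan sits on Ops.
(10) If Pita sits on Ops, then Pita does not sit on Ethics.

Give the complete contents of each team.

Ethics = {Omar, Xiulan}; Ops = {Ivan, Pita}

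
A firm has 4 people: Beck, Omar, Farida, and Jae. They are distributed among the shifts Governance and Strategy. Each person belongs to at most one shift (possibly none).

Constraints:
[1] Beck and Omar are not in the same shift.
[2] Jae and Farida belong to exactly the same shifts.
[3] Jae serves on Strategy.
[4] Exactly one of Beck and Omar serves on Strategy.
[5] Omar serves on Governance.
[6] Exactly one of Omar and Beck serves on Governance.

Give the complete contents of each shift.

Governance = {Omar}; Strategy = {Beck, Farida, Jae}

From (3): Jae ∈ Strategy.
From (5): Omar ∈ Governance.
(1): Beck ∉ Governance.
(2): Farida matches Jae: Farida ∉ Governance.
(2): Farida matches Jae: Farida ∈ Strategy.
(4) (exactly one): Beck ∈ Strategy.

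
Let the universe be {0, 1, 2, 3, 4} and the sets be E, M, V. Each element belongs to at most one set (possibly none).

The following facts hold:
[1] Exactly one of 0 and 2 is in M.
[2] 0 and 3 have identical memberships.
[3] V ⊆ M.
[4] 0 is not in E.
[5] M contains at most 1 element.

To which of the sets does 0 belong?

From (4): 0 ∉ E.
(2): 3 matches 0: 3 ∉ E.
Suppose 0 ∈ M: no assignment then satisfies all the clues, so 0 ∉ M.

0: none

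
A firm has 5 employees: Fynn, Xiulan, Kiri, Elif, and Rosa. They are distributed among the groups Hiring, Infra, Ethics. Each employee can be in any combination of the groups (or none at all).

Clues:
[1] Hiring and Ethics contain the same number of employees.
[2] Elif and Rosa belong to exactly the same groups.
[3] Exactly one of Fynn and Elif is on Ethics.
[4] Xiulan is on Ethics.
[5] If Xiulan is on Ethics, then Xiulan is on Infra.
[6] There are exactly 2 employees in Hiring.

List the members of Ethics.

From (4): Xiulan ∈ Ethics.
(5): Xiulan ∈ Infra.
Suppose Fynn ∉ Ethics: no assignment then satisfies all the clues, so Fynn ∈ Ethics.

Ethics = {Fynn, Xiulan}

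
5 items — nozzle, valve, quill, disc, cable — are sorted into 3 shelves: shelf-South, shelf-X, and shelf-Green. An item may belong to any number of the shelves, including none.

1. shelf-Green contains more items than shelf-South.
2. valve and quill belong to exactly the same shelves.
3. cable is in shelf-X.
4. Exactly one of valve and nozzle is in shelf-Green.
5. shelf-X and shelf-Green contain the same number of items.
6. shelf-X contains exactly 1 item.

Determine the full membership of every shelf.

From (3): cable ∈ shelf-X.
(6): shelf-X already has 1, so the rest are out.
Suppose nozzle ∈ shelf-South: no assignment then satisfies all the clues, so nozzle ∉ shelf-South.

shelf-South = {}; shelf-X = {cable}; shelf-Green = {nozzle}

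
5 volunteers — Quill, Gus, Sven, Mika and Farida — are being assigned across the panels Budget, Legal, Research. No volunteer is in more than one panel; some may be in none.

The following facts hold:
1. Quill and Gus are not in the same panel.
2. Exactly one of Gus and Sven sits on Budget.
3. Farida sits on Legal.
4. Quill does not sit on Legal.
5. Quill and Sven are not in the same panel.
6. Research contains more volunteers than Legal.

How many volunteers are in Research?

2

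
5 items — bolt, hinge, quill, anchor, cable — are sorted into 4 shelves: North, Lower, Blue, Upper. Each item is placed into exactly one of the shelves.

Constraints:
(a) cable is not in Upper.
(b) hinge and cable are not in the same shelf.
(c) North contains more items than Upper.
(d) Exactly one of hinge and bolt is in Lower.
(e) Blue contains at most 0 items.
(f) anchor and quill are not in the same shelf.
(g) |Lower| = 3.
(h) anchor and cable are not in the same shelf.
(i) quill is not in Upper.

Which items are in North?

North = {anchor, hinge}

From (a): cable ∉ Upper.
From (i): quill ∉ Upper.
(e): Blue already has 0, so the rest are out.
Suppose bolt ∈ North: no assignment then satisfies all the clues, so bolt ∉ North.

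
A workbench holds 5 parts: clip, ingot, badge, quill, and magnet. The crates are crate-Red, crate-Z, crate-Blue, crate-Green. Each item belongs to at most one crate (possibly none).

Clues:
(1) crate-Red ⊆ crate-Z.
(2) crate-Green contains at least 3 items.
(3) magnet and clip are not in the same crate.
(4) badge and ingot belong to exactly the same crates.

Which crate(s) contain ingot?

ingot: crate-Green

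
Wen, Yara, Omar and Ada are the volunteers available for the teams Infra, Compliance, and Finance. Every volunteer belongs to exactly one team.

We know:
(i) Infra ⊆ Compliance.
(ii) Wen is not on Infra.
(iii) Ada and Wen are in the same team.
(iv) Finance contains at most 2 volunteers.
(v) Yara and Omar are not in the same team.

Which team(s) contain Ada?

From (ii): Wen ∉ Infra.
(iii): Ada matches Wen: Ada ∉ Infra.
Suppose Ada ∉ Compliance: no assignment then satisfies all the clues, so Ada ∈ Compliance.

Ada: Compliance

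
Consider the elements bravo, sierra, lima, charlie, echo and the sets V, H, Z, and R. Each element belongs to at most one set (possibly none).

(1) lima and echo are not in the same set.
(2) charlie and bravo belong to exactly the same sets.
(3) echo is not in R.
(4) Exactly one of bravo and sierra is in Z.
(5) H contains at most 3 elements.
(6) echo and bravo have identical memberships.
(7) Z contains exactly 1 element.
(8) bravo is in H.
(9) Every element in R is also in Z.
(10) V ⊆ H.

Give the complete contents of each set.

From (3): echo ∉ R.
From (8): bravo ∈ H.
(2): charlie matches bravo: charlie ∉ V.
(2): charlie matches bravo: charlie ∈ H.
(4) (exactly one): sierra ∈ Z.
(6): echo matches bravo: echo ∉ V.
(6): echo matches bravo: echo ∈ H.
(7): Z already has 1, so the rest are out.
(9) contrapositive: lima ∉ R.
(1): lima ∉ H.
(10) contrapositive: lima ∉ V.

V = {}; H = {bravo, charlie, echo}; Z = {sierra}; R = {}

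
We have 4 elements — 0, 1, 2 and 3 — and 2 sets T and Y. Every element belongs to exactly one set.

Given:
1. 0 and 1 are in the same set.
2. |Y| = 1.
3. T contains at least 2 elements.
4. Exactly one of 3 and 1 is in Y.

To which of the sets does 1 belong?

1: T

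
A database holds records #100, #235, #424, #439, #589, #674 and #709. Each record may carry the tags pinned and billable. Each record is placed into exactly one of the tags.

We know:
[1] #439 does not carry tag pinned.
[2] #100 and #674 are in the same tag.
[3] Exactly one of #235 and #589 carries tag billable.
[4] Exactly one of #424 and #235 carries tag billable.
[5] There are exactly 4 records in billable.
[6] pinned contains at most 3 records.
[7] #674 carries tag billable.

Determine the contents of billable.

billable = {#100, #235, #439, #674}

From (1): #439 ∉ pinned.
From (7): #674 ∈ billable.
(2): #100 matches #674: #100 ∉ pinned.
(2): #100 matches #674: #100 ∈ billable.
Only one tag left: #439 ∈ billable.
Suppose #235 ∉ billable: no assignment then satisfies all the clues, so #235 ∈ billable.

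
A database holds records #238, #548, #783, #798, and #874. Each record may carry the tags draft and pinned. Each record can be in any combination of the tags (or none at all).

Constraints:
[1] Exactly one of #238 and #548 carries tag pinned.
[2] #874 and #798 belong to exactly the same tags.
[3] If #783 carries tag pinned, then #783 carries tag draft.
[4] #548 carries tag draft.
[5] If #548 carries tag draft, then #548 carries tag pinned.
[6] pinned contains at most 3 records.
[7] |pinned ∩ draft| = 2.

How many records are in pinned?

2

From (4): #548 ∈ draft.
(5): #548 ∈ pinned.
(1) (exactly one): #238 ∉ pinned.
Suppose #783 ∉ draft: no assignment then satisfies all the clues, so #783 ∈ draft.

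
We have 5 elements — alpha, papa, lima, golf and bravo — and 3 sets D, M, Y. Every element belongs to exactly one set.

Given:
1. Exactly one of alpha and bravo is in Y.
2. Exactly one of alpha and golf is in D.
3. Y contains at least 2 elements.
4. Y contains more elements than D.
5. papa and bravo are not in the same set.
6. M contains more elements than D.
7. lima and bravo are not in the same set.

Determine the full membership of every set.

D = {alpha}; M = {lima, papa}; Y = {bravo, golf}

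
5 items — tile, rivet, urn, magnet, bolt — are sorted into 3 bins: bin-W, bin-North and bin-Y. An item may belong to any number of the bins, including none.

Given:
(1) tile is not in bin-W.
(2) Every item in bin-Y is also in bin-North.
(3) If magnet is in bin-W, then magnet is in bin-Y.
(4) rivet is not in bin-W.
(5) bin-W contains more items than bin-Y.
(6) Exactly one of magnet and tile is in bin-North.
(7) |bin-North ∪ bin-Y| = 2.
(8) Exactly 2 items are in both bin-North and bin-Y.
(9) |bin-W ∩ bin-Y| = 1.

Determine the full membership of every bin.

bin-W = {bolt, magnet, urn}; bin-North = {magnet, rivet}; bin-Y = {magnet, rivet}

From (1): tile ∉ bin-W.
From (4): rivet ∉ bin-W.
Suppose tile ∈ bin-North: no assignment then satisfies all the clues, so tile ∉ bin-North.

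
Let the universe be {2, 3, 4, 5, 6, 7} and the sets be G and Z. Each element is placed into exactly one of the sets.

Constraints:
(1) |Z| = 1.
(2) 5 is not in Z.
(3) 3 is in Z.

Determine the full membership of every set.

G = {2, 4, 5, 6, 7}; Z = {3}

From (2): 5 ∉ Z.
From (3): 3 ∈ Z.
(1): Z already has 1, so the rest are out.
Only one set left: 2 ∈ G.
Only one set left: 4 ∈ G.
Only one set left: 5 ∈ G.
Only one set left: 6 ∈ G.
Only one set left: 7 ∈ G.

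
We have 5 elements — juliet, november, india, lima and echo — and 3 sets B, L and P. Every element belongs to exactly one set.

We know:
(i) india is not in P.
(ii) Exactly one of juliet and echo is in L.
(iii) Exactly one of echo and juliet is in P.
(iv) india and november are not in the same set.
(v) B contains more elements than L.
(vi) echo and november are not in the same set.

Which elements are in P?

P = {juliet, november}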